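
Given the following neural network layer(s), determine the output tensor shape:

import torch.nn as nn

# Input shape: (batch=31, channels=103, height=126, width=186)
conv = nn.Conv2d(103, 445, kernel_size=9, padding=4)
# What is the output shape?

Input shape: (31, 103, 126, 186)
Output shape: (31, 445, 126, 186)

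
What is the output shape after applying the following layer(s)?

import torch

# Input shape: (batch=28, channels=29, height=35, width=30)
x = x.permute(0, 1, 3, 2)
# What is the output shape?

Input shape: (28, 29, 35, 30)
Output shape: (28, 29, 30, 35)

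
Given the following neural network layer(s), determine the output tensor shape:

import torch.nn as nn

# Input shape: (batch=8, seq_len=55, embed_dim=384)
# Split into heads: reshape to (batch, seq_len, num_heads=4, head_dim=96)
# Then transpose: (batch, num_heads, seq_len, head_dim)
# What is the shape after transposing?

Input shape: (8, 55, 384)
  -> after reshape: (8, 55, 4, 96)
Output shape: (8, 4, 55, 96)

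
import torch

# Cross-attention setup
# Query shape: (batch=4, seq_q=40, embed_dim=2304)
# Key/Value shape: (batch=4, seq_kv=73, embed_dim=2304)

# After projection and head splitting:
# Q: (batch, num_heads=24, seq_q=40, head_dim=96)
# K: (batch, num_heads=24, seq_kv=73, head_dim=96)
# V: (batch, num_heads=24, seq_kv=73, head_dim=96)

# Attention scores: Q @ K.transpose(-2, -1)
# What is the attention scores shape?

Input shape: (4, 40, 2304)
Output shape: (4, 24, 40, 73)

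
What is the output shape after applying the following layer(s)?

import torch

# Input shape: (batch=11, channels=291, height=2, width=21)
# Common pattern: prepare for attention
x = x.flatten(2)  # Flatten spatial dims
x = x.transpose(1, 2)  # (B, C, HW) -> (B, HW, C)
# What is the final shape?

Input shape: (11, 291, 2, 21)
  -> after flatten(2): (11, 291, 42)
Output shape: (11, 42, 291)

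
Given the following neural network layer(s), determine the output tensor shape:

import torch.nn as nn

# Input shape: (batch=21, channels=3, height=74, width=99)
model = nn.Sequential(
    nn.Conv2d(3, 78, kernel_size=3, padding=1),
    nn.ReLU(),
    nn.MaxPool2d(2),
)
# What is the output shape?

Input shape: (21, 3, 74, 99)
  -> after Conv2d: (21, 78, 74, 99)
  -> after ReLU: (21, 78, 74, 99)
Output shape: (21, 78, 37, 49)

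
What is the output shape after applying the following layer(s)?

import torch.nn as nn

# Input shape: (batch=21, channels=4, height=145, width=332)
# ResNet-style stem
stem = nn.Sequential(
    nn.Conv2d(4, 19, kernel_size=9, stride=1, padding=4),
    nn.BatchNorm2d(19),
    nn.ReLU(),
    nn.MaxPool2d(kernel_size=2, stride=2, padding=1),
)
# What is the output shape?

Input shape: (21, 4, 145, 332)
  -> after Conv2d 9x9 stride=1: (21, 19, 145, 332)
Output shape: (21, 19, 73, 167)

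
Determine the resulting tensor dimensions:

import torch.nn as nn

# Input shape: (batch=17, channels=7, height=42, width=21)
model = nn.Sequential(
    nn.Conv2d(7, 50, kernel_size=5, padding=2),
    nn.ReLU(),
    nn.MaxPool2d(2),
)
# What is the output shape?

Input shape: (17, 7, 42, 21)
  -> after Conv2d: (17, 50, 42, 21)
  -> after ReLU: (17, 50, 42, 21)
Output shape: (17, 50, 21, 10)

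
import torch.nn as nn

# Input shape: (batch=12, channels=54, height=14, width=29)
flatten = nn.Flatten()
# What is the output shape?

Input shape: (12, 54, 14, 29)
Output shape: (12, 21924)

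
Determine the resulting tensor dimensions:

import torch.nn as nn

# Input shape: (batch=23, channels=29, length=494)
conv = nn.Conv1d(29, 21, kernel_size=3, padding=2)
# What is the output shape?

Input shape: (23, 29, 494)
Output shape: (23, 21, 496)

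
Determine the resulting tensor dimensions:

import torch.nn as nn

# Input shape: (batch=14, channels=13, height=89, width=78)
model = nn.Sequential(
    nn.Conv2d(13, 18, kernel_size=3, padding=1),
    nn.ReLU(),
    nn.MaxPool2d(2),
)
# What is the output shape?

Input shape: (14, 13, 89, 78)
  -> after Conv2d: (14, 18, 89, 78)
  -> after ReLU: (14, 18, 89, 78)
Output shape: (14, 18, 44, 39)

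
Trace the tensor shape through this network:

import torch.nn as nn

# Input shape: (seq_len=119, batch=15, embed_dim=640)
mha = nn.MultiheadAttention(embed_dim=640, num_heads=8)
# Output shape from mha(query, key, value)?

Input shape: (119, 15, 640)
Output shape: (119, 15, 640)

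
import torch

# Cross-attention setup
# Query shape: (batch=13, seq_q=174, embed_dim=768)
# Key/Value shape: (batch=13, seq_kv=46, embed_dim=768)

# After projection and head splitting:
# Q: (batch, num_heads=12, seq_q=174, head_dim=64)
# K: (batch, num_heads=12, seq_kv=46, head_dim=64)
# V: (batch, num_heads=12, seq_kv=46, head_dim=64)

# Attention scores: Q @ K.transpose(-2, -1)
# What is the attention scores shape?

Input shape: (13, 174, 768)
Output shape: (13, 12, 174, 46)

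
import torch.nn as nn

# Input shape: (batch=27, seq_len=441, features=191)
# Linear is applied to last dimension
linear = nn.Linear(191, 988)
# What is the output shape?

Input shape: (27, 441, 191)
Output shape: (27, 441, 988)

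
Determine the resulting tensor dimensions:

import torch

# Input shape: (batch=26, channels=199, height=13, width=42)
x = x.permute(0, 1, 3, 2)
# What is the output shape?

Input shape: (26, 199, 13, 42)
Output shape: (26, 199, 42, 13)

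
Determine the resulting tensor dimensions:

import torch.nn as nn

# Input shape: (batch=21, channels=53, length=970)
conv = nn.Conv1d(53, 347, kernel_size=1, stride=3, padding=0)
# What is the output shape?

Input shape: (21, 53, 970)
Output shape: (21, 347, 324)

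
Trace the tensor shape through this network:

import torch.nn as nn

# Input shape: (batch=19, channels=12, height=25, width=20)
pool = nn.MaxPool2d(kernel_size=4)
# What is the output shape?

Input shape: (19, 12, 25, 20)
Output shape: (19, 12, 6, 5)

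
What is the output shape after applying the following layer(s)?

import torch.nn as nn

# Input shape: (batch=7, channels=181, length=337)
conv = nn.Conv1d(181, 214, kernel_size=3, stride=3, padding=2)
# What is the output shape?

Input shape: (7, 181, 337)
Output shape: (7, 214, 113)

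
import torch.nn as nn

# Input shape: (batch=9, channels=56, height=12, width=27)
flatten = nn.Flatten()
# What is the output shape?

Input shape: (9, 56, 12, 27)
Output shape: (9, 18144)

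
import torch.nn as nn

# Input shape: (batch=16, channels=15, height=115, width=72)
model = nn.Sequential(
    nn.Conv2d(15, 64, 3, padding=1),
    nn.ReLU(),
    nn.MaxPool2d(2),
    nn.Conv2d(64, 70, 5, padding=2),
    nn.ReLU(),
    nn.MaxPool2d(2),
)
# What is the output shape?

Input shape: (16, 15, 115, 72)
  -> after first Conv2d: (16, 64, 115, 72)
  -> after first MaxPool2d: (16, 64, 57, 36)
  -> after second Conv2d: (16, 70, 57, 36)
Output shape: (16, 70, 28, 18)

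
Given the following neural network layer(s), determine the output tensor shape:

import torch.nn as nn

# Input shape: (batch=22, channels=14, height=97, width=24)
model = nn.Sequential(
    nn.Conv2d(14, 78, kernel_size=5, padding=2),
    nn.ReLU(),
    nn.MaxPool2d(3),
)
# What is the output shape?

Input shape: (22, 14, 97, 24)
  -> after Conv2d: (22, 78, 97, 24)
  -> after ReLU: (22, 78, 97, 24)
Output shape: (22, 78, 32, 8)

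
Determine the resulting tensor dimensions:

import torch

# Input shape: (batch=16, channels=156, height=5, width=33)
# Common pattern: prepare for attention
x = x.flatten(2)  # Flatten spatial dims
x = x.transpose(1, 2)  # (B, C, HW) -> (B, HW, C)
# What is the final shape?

Input shape: (16, 156, 5, 33)
  -> after flatten(2): (16, 156, 165)
Output shape: (16, 165, 156)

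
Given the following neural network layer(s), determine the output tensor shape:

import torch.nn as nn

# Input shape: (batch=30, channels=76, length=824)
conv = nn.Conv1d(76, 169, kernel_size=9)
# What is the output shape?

Input shape: (30, 76, 824)
Output shape: (30, 169, 816)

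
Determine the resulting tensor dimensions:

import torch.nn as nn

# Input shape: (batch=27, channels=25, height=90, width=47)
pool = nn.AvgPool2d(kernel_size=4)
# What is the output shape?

Input shape: (27, 25, 90, 47)
Output shape: (27, 25, 22, 11)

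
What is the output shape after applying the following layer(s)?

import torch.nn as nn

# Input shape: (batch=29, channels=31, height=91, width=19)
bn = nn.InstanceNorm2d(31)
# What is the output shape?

Input shape: (29, 31, 91, 19)
Output shape: (29, 31, 91, 19)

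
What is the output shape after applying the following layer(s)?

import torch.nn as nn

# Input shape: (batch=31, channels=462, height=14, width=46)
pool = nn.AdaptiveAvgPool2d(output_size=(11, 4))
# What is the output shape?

Input shape: (31, 462, 14, 46)
Output shape: (31, 462, 11, 4)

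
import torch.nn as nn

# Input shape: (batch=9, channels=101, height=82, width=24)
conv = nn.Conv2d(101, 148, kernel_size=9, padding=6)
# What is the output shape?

Input shape: (9, 101, 82, 24)
Output shape: (9, 148, 86, 28)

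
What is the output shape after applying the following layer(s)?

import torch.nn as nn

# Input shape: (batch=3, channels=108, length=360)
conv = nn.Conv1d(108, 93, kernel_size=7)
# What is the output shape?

Input shape: (3, 108, 360)
Output shape: (3, 93, 354)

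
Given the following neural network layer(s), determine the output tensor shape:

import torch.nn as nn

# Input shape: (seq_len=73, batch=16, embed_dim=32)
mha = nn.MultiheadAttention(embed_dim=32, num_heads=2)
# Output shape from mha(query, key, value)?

Input shape: (73, 16, 32)
Output shape: (73, 16, 32)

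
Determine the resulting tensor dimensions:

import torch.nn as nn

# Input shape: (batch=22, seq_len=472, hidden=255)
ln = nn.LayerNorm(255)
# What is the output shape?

Input shape: (22, 472, 255)
Output shape: (22, 472, 255)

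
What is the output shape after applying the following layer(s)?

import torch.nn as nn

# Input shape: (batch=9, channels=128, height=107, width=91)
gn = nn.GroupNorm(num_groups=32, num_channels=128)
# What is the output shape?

Input shape: (9, 128, 107, 91)
Output shape: (9, 128, 107, 91)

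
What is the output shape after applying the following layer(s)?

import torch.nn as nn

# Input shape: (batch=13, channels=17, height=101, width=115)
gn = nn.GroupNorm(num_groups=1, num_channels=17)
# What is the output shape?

Input shape: (13, 17, 101, 115)
Output shape: (13, 17, 101, 115)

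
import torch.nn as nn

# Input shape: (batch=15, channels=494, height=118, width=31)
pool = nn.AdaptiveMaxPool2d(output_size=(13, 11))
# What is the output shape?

Input shape: (15, 494, 118, 31)
Output shape: (15, 494, 13, 11)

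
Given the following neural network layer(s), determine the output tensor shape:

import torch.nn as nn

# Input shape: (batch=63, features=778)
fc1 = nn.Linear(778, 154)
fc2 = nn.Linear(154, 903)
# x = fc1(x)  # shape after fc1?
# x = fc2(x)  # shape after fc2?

Input shape: (63, 778)
  -> after fc1: (63, 154)
Output shape: (63, 903)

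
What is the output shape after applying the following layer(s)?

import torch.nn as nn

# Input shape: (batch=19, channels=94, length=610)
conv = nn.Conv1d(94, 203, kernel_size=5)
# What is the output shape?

Input shape: (19, 94, 610)
Output shape: (19, 203, 606)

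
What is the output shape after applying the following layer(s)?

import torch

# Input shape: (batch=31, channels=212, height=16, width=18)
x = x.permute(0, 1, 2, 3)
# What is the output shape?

Input shape: (31, 212, 16, 18)
Output shape: (31, 212, 16, 18)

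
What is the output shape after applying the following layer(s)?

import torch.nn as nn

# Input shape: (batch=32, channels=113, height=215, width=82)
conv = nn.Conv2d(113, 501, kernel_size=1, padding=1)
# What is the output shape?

Input shape: (32, 113, 215, 82)
Output shape: (32, 501, 217, 84)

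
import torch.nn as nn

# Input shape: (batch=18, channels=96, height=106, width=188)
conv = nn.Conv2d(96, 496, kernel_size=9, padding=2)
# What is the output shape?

Input shape: (18, 96, 106, 188)
Output shape: (18, 496, 102, 184)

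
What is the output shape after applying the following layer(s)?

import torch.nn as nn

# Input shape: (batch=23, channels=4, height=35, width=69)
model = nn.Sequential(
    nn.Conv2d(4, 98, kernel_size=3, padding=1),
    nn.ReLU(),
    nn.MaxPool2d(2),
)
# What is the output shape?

Input shape: (23, 4, 35, 69)
  -> after Conv2d: (23, 98, 35, 69)
  -> after ReLU: (23, 98, 35, 69)
Output shape: (23, 98, 17, 34)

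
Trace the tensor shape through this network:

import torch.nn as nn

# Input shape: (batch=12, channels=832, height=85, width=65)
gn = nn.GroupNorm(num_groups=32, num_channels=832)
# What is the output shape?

Input shape: (12, 832, 85, 65)
Output shape: (12, 832, 85, 65)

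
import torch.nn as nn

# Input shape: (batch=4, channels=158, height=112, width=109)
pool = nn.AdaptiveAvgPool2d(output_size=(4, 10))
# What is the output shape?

Input shape: (4, 158, 112, 109)
Output shape: (4, 158, 4, 10)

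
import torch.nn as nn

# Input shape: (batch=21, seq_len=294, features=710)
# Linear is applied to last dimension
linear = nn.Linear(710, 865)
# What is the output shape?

Input shape: (21, 294, 710)
Output shape: (21, 294, 865)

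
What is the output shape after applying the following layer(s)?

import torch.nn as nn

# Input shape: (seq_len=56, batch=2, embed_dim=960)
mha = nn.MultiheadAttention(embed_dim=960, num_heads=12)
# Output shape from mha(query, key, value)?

Input shape: (56, 2, 960)
Output shape: (56, 2, 960)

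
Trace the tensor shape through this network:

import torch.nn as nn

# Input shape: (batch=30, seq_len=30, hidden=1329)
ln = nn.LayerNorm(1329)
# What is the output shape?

Input shape: (30, 30, 1329)
Output shape: (30, 30, 1329)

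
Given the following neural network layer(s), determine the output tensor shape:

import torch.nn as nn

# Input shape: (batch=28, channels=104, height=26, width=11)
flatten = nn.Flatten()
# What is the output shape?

Input shape: (28, 104, 26, 11)
Output shape: (28, 29744)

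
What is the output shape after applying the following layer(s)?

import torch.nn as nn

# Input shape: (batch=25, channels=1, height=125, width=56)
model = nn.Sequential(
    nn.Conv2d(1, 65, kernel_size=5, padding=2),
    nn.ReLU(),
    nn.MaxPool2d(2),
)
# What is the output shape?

Input shape: (25, 1, 125, 56)
  -> after Conv2d: (25, 65, 125, 56)
  -> after ReLU: (25, 65, 125, 56)
Output shape: (25, 65, 62, 28)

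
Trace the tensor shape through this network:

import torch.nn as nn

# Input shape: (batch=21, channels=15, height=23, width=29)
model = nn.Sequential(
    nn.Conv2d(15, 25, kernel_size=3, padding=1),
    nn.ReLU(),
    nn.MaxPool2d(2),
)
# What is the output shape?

Input shape: (21, 15, 23, 29)
  -> after Conv2d: (21, 25, 23, 29)
  -> after ReLU: (21, 25, 23, 29)
Output shape: (21, 25, 11, 14)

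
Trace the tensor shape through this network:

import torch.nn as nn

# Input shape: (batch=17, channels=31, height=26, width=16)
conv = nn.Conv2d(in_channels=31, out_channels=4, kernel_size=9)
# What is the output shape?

Input shape: (17, 31, 26, 16)
Output shape: (17, 4, 18, 8)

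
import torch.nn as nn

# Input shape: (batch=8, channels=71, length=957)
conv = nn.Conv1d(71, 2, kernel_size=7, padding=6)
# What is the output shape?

Input shape: (8, 71, 957)
Output shape: (8, 2, 963)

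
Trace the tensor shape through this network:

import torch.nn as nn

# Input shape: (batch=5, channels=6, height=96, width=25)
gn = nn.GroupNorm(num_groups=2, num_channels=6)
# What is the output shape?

Input shape: (5, 6, 96, 25)
Output shape: (5, 6, 96, 25)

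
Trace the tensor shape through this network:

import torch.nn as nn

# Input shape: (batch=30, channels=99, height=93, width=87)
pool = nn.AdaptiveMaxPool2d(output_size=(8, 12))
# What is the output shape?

Input shape: (30, 99, 93, 87)
Output shape: (30, 99, 8, 12)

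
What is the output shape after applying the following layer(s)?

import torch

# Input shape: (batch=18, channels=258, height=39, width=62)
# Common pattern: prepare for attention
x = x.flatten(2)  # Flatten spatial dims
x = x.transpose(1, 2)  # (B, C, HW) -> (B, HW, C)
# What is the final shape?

Input shape: (18, 258, 39, 62)
  -> after flatten(2): (18, 258, 2418)
Output shape: (18, 2418, 258)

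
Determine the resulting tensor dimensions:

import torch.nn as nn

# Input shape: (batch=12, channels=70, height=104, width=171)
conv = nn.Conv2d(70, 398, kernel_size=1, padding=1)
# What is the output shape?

Input shape: (12, 70, 104, 171)
Output shape: (12, 398, 106, 173)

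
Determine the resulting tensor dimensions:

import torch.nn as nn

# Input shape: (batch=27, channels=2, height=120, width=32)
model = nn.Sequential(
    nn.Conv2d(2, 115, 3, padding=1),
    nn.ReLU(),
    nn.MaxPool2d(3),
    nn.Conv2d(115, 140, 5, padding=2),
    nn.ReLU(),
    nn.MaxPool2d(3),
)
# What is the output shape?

Input shape: (27, 2, 120, 32)
  -> after first Conv2d: (27, 115, 120, 32)
  -> after first MaxPool2d: (27, 115, 40, 10)
  -> after second Conv2d: (27, 140, 40, 10)
Output shape: (27, 140, 13, 3)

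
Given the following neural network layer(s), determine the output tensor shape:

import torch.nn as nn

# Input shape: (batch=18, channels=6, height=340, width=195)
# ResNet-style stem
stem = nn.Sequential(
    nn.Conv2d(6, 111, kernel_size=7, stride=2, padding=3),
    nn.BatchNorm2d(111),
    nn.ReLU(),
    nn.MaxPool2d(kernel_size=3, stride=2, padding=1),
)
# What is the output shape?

Input shape: (18, 6, 340, 195)
  -> after Conv2d 7x7 stride=2: (18, 111, 170, 98)
Output shape: (18, 111, 85, 49)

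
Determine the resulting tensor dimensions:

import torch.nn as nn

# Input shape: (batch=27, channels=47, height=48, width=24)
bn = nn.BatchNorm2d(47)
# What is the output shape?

Input shape: (27, 47, 48, 24)
Output shape: (27, 47, 48, 24)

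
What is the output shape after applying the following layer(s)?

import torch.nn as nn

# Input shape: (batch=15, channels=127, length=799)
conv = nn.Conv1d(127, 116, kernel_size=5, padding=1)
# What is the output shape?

Input shape: (15, 127, 799)
Output shape: (15, 116, 797)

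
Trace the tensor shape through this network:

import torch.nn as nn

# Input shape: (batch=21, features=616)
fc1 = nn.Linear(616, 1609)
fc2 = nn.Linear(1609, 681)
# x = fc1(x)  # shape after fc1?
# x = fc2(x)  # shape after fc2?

Input shape: (21, 616)
  -> after fc1: (21, 1609)
Output shape: (21, 681)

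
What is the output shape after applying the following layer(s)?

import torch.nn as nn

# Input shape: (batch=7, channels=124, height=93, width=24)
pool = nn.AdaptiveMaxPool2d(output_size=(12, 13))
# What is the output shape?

Input shape: (7, 124, 93, 24)
Output shape: (7, 124, 12, 13)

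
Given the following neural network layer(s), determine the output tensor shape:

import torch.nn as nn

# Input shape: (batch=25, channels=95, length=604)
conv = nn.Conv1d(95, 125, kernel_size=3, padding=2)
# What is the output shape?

Input shape: (25, 95, 604)
Output shape: (25, 125, 606)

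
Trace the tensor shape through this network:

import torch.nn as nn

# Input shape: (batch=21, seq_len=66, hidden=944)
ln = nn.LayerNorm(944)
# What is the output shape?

Input shape: (21, 66, 944)
Output shape: (21, 66, 944)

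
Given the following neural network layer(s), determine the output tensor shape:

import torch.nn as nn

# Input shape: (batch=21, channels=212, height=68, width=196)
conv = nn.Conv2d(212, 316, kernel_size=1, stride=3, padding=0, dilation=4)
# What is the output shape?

Input shape: (21, 212, 68, 196)
Output shape: (21, 316, 23, 66)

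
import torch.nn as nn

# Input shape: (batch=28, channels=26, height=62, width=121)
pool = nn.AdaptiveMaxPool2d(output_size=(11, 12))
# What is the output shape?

Input shape: (28, 26, 62, 121)
Output shape: (28, 26, 11, 12)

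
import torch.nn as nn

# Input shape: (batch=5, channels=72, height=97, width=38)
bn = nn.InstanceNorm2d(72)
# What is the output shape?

Input shape: (5, 72, 97, 38)
Output shape: (5, 72, 97, 38)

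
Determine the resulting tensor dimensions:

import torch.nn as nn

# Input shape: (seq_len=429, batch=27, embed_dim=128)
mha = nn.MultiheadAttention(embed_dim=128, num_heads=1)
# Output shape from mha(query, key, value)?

Input shape: (429, 27, 128)
Output shape: (429, 27, 128)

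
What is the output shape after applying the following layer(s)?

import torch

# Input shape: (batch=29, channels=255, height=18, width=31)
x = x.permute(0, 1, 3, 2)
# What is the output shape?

Input shape: (29, 255, 18, 31)
Output shape: (29, 255, 31, 18)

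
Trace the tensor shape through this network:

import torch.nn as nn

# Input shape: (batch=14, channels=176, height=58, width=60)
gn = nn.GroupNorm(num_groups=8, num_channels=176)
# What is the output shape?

Input shape: (14, 176, 58, 60)
Output shape: (14, 176, 58, 60)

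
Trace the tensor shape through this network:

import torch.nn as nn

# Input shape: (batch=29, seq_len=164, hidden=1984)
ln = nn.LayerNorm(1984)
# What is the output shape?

Input shape: (29, 164, 1984)
Output shape: (29, 164, 1984)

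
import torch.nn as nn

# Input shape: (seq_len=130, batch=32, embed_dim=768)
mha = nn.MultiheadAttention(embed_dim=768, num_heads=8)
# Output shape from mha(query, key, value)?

Input shape: (130, 32, 768)
Output shape: (130, 32, 768)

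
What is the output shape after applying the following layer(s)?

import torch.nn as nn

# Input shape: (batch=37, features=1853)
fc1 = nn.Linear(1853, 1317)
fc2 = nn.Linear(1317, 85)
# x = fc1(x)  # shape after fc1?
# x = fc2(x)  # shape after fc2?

Input shape: (37, 1853)
  -> after fc1: (37, 1317)
Output shape: (37, 85)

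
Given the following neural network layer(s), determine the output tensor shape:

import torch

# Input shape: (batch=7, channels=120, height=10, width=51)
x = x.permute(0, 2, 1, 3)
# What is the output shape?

Input shape: (7, 120, 10, 51)
Output shape: (7, 10, 120, 51)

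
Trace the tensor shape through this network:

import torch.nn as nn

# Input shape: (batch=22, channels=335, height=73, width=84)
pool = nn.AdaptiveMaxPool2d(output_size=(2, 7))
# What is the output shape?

Input shape: (22, 335, 73, 84)
Output shape: (22, 335, 2, 7)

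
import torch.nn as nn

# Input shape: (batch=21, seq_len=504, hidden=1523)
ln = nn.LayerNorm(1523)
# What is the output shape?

Input shape: (21, 504, 1523)
Output shape: (21, 504, 1523)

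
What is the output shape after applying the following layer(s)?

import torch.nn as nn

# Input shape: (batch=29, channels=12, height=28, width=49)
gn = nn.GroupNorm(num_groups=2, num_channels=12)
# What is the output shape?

Input shape: (29, 12, 28, 49)
Output shape: (29, 12, 28, 49)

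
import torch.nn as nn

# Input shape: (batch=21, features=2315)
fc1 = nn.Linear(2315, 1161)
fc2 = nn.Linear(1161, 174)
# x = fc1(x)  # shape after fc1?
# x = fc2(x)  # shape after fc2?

Input shape: (21, 2315)
  -> after fc1: (21, 1161)
Output shape: (21, 174)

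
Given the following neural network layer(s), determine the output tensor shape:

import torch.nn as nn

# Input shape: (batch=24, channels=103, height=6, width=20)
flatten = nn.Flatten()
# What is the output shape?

Input shape: (24, 103, 6, 20)
Output shape: (24, 12360)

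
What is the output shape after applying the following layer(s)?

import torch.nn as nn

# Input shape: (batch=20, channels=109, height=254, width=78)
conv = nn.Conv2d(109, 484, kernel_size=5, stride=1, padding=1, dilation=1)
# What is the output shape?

Input shape: (20, 109, 254, 78)
Output shape: (20, 484, 252, 76)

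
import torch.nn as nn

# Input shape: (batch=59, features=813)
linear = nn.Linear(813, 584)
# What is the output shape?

Input shape: (59, 813)
Output shape: (59, 584)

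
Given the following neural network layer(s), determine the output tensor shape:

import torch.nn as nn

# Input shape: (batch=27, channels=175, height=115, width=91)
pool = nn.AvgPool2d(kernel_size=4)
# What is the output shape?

Input shape: (27, 175, 115, 91)
Output shape: (27, 175, 28, 22)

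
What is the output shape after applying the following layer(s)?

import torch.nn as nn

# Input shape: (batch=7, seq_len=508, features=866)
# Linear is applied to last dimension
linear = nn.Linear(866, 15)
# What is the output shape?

Input shape: (7, 508, 866)
Output shape: (7, 508, 15)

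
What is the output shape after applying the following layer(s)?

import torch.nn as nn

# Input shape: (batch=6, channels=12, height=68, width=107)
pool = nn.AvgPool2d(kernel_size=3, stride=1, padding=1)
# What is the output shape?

Input shape: (6, 12, 68, 107)
Output shape: (6, 12, 68, 107)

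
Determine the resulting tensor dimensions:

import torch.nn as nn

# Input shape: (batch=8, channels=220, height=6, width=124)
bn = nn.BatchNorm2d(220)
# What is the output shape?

Input shape: (8, 220, 6, 124)
Output shape: (8, 220, 6, 124)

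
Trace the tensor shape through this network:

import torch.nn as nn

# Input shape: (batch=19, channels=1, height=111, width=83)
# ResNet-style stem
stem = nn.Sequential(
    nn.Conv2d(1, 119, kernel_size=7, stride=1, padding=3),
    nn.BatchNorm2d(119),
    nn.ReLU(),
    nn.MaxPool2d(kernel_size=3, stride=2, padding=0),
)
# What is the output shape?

Input shape: (19, 1, 111, 83)
  -> after Conv2d 7x7 stride=1: (19, 119, 111, 83)
Output shape: (19, 119, 55, 41)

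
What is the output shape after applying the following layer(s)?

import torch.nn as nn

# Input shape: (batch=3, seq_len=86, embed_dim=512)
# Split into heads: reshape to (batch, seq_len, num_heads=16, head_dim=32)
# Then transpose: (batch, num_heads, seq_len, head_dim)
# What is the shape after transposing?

Input shape: (3, 86, 512)
  -> after reshape: (3, 86, 16, 32)
Output shape: (3, 16, 86, 32)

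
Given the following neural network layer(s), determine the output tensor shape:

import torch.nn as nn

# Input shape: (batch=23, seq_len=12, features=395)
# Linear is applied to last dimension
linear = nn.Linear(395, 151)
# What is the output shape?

Input shape: (23, 12, 395)
Output shape: (23, 12, 151)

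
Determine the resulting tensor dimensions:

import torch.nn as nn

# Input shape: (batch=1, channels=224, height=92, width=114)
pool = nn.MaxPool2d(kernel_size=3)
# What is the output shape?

Input shape: (1, 224, 92, 114)
Output shape: (1, 224, 30, 38)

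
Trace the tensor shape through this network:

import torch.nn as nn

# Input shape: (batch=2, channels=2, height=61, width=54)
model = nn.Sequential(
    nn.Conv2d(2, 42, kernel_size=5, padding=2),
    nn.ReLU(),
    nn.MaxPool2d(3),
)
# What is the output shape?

Input shape: (2, 2, 61, 54)
  -> after Conv2d: (2, 42, 61, 54)
  -> after ReLU: (2, 42, 61, 54)
Output shape: (2, 42, 20, 18)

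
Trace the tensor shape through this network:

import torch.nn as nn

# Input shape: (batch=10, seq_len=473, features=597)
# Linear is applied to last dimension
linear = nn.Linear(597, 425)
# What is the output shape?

Input shape: (10, 473, 597)
Output shape: (10, 473, 425)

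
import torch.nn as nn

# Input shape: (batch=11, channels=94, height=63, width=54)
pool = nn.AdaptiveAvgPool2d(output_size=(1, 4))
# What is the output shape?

Input shape: (11, 94, 63, 54)
Output shape: (11, 94, 1, 4)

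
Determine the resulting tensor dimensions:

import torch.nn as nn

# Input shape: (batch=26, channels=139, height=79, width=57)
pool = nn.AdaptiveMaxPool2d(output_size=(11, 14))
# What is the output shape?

Input shape: (26, 139, 79, 57)
Output shape: (26, 139, 11, 14)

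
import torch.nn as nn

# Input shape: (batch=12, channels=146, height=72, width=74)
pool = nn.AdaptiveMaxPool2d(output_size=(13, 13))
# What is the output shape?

Input shape: (12, 146, 72, 74)
Output shape: (12, 146, 13, 13)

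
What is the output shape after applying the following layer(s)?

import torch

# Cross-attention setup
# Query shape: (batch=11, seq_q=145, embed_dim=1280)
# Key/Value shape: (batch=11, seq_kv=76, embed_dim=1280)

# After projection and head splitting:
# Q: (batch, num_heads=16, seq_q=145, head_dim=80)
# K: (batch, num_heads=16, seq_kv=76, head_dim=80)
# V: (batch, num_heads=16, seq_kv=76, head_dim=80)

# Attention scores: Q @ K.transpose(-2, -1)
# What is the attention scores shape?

Input shape: (11, 145, 1280)
Output shape: (11, 16, 145, 76)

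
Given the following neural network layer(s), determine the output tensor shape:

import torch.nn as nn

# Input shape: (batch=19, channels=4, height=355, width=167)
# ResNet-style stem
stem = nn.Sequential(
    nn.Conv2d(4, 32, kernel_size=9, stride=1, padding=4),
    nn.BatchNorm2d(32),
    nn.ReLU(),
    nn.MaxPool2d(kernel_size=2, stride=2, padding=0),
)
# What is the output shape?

Input shape: (19, 4, 355, 167)
  -> after Conv2d 9x9 stride=1: (19, 32, 355, 167)
Output shape: (19, 32, 177, 83)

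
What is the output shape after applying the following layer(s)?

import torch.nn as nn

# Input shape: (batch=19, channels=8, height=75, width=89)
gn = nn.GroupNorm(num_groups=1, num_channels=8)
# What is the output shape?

Input shape: (19, 8, 75, 89)
Output shape: (19, 8, 75, 89)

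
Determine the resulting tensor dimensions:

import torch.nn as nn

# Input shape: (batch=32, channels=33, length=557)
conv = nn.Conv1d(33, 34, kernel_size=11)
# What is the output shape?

Input shape: (32, 33, 557)
Output shape: (32, 34, 547)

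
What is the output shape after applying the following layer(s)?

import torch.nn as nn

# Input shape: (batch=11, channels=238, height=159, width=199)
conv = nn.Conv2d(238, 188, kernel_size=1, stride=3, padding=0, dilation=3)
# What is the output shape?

Input shape: (11, 238, 159, 199)
Output shape: (11, 188, 53, 67)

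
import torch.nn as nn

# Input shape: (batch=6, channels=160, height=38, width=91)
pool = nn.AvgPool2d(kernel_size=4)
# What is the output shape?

Input shape: (6, 160, 38, 91)
Output shape: (6, 160, 9, 22)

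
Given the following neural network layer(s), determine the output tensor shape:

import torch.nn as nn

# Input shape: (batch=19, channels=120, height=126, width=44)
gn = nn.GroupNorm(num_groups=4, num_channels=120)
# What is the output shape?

Input shape: (19, 120, 126, 44)
Output shape: (19, 120, 126, 44)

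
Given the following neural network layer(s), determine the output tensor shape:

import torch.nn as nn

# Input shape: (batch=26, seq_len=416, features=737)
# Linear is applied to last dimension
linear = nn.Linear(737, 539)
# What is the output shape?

Input shape: (26, 416, 737)
Output shape: (26, 416, 539)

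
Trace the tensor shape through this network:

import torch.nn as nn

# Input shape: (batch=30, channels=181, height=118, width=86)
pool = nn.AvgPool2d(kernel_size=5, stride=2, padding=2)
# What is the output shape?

Input shape: (30, 181, 118, 86)
Output shape: (30, 181, 59, 43)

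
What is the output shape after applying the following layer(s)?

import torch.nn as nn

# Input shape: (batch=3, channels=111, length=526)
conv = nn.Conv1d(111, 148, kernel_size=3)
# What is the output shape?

Input shape: (3, 111, 526)
Output shape: (3, 148, 524)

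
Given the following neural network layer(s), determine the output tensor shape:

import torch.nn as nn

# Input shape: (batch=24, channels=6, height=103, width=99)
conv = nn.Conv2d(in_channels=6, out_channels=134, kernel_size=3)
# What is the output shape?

Input shape: (24, 6, 103, 99)
Output shape: (24, 134, 101, 97)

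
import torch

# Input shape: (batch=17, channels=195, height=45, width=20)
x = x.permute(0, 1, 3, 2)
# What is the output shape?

Input shape: (17, 195, 45, 20)
Output shape: (17, 195, 20, 45)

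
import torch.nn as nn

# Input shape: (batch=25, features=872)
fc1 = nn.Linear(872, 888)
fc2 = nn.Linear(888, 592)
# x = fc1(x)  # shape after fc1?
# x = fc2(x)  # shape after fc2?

Input shape: (25, 872)
  -> after fc1: (25, 888)
Output shape: (25, 592)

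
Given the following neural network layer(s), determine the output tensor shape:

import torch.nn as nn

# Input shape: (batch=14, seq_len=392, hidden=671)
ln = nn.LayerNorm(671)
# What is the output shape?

Input shape: (14, 392, 671)
Output shape: (14, 392, 671)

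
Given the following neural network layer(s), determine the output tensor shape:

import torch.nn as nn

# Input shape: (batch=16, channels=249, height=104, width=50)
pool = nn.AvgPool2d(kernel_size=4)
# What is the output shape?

Input shape: (16, 249, 104, 50)
Output shape: (16, 249, 26, 12)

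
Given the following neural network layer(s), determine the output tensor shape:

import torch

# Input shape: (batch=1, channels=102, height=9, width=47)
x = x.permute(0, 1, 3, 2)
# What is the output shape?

Input shape: (1, 102, 9, 47)
Output shape: (1, 102, 47, 9)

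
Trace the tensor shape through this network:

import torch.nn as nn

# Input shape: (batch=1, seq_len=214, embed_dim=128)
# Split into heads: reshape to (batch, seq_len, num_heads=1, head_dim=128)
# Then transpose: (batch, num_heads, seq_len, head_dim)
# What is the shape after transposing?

Input shape: (1, 214, 128)
  -> after reshape: (1, 214, 1, 128)
Output shape: (1, 1, 214, 128)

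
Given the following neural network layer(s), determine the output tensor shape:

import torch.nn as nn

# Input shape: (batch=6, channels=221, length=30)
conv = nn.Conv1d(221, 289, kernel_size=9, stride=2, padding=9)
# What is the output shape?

Input shape: (6, 221, 30)
Output shape: (6, 289, 20)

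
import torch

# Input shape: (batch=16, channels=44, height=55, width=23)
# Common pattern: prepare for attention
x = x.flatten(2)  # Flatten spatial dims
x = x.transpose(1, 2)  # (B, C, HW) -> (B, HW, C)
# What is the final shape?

Input shape: (16, 44, 55, 23)
  -> after flatten(2): (16, 44, 1265)
Output shape: (16, 1265, 44)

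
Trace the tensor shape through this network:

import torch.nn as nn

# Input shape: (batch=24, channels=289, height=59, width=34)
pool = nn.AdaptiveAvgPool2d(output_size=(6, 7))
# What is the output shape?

Input shape: (24, 289, 59, 34)
Output shape: (24, 289, 6, 7)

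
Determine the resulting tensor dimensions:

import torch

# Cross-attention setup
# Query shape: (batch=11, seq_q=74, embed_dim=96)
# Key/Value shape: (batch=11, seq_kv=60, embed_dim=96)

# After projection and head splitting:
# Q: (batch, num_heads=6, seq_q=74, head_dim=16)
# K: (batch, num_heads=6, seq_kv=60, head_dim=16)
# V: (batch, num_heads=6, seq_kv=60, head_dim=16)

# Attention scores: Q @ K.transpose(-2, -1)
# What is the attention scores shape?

Input shape: (11, 74, 96)
Output shape: (11, 6, 74, 60)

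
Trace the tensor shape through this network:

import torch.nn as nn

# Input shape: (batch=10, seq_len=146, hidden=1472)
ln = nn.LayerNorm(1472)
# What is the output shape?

Input shape: (10, 146, 1472)
Output shape: (10, 146, 1472)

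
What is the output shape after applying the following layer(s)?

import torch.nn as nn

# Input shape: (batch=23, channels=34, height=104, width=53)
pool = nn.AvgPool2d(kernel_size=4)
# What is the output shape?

Input shape: (23, 34, 104, 53)
Output shape: (23, 34, 26, 13)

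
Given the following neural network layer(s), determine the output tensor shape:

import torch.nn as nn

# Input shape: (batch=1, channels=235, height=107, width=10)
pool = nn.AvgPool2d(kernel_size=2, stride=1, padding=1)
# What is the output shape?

Input shape: (1, 235, 107, 10)
Output shape: (1, 235, 108, 11)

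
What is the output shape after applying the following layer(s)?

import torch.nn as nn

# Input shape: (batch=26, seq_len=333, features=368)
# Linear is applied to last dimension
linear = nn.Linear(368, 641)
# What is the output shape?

Input shape: (26, 333, 368)
Output shape: (26, 333, 641)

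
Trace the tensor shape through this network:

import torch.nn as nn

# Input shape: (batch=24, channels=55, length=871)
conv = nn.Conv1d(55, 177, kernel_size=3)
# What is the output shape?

Input shape: (24, 55, 871)
Output shape: (24, 177, 869)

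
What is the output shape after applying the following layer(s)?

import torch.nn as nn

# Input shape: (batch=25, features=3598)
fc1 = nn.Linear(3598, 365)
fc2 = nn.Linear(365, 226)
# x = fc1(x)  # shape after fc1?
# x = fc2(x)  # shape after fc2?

Input shape: (25, 3598)
  -> after fc1: (25, 365)
Output shape: (25, 226)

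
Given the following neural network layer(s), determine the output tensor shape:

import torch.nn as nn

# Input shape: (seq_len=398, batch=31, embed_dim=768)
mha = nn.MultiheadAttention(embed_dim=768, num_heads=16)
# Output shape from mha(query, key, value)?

Input shape: (398, 31, 768)
Output shape: (398, 31, 768)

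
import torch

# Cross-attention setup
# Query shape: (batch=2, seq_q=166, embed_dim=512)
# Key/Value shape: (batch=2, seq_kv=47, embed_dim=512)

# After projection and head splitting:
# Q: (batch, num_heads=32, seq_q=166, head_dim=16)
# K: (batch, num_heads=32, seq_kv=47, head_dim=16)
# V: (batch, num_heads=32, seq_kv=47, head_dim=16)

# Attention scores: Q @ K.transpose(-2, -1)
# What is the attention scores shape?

Input shape: (2, 166, 512)
Output shape: (2, 32, 166, 47)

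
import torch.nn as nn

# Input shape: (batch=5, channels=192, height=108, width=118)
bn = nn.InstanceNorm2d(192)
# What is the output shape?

Input shape: (5, 192, 108, 118)
Output shape: (5, 192, 108, 118)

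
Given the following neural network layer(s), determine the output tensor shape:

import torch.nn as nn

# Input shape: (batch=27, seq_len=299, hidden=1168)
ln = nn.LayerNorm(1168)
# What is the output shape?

Input shape: (27, 299, 1168)
Output shape: (27, 299, 1168)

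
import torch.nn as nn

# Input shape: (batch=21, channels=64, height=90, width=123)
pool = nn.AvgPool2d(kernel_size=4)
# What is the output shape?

Input shape: (21, 64, 90, 123)
Output shape: (21, 64, 22, 30)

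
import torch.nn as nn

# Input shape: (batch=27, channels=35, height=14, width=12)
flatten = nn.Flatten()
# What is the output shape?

Input shape: (27, 35, 14, 12)
Output shape: (27, 5880)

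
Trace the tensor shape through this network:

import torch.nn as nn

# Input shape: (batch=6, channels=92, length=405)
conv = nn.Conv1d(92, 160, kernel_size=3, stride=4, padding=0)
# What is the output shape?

Input shape: (6, 92, 405)
Output shape: (6, 160, 101)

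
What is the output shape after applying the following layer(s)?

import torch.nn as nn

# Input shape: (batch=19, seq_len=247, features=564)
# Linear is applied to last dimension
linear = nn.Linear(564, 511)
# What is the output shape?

Input shape: (19, 247, 564)
Output shape: (19, 247, 511)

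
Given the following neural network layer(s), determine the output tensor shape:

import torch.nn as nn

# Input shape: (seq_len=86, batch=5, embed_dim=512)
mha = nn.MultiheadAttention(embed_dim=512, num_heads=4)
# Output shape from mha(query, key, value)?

Input shape: (86, 5, 512)
Output shape: (86, 5, 512)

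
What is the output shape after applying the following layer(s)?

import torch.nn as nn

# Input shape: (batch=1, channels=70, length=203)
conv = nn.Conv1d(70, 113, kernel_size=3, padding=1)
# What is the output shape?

Input shape: (1, 70, 203)
Output shape: (1, 113, 203)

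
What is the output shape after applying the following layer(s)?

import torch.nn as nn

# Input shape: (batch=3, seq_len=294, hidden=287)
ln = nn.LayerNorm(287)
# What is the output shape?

Input shape: (3, 294, 287)
Output shape: (3, 294, 287)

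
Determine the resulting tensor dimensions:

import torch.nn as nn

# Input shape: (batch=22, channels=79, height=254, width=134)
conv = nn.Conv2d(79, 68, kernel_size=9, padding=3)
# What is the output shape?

Input shape: (22, 79, 254, 134)
Output shape: (22, 68, 252, 132)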